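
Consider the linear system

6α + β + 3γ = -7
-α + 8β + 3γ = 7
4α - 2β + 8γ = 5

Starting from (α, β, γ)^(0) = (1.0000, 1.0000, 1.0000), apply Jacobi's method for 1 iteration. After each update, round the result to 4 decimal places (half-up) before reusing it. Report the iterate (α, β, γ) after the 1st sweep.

(-1.8333, 0.6250, 0.3750)

Iteration 1:
  α = (-7 - (1)·1.0000 - (3)·1.0000) / (6) = -1.8333
  β = (7 - (-1)·1.0000 - (3)·1.0000) / (8) = 0.6250
  γ = (5 - (4)·1.0000 - (-2)·1.0000) / (8) = 0.3750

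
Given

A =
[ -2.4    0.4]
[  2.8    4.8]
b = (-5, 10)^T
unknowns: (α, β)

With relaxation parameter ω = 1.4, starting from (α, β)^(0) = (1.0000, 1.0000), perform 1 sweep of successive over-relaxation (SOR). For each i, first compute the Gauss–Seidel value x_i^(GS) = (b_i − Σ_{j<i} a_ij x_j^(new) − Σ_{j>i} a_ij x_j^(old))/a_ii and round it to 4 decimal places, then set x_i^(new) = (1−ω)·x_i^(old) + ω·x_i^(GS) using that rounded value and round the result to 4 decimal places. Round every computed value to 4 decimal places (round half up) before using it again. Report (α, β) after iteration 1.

(2.7500, 0.2709)

Iteration 1:
  α: GS value = (-5 - (0.4)·1.0000) / (-2.4) = 2.2500;  α ← (1−ω)·1.0000 + ω·2.2500 = 2.7500
  β: GS value = (10 - (2.8)·2.7500) / (4.8) = 0.4792;  β ← (1−ω)·1.0000 + ω·0.4792 = 0.2709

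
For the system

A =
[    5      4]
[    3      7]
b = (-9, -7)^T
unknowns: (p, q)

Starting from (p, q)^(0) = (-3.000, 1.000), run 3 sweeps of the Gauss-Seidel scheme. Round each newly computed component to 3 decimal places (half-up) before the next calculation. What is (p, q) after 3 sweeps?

(-1.648, -0.294)

Iteration 1:
  p = (-9 - (4)·1.000) / (5) = -2.600
  q = (-7 - (3)·-2.600) / (7) = 0.114
Iteration 2:
  p = (-9 - (4)·0.114) / (5) = -1.891
  q = (-7 - (3)·-1.891) / (7) = -0.190
Iteration 3:
  p = (-9 - (4)·-0.190) / (5) = -1.648
  q = (-7 - (3)·-1.648) / (7) = -0.294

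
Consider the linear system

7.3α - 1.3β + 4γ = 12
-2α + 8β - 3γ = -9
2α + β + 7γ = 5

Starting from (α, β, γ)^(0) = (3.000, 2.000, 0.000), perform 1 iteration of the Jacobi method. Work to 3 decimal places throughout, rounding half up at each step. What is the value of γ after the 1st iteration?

-0.429

Iteration 1:
  α = (12 - (-1.3)·2.000 - (4)·0.000) / (7.3) = 2.000
  β = (-9 - (-2)·3.000 - (-3)·0.000) / (8) = -0.375
  γ = (5 - (2)·3.000 - (1)·2.000) / (7) = -0.429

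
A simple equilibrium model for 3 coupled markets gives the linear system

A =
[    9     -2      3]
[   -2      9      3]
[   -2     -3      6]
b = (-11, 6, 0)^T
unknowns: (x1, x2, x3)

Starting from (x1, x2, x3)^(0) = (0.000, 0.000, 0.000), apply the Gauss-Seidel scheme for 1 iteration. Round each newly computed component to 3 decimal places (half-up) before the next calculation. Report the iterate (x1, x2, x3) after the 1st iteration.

Iteration 1:
  x1 = (-11 - (-2)·0.000 - (3)·0.000) / (9) = -1.222
  x2 = (6 - (-2)·-1.222 - (3)·0.000) / (9) = 0.395
  x3 = (0 - (-2)·-1.222 - (-3)·0.395) / (6) = -0.210

(-1.222, 0.395, -0.210)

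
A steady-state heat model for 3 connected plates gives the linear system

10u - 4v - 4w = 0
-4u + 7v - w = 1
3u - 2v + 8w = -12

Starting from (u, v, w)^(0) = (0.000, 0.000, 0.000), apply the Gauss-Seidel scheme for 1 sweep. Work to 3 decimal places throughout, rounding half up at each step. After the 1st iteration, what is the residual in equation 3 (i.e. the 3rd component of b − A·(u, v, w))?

-0.002

Iteration 1:
  u = (0 - (-4)·0.000 - (-4)·0.000) / (10) = 0.000
  v = (1 - (-4)·0.000 - (-1)·0.000) / (7) = 0.143
  w = (-12 - (3)·0.000 - (-2)·0.143) / (8) = -1.464
Residual b − A·x = (-5.284, -1.465, -0.002)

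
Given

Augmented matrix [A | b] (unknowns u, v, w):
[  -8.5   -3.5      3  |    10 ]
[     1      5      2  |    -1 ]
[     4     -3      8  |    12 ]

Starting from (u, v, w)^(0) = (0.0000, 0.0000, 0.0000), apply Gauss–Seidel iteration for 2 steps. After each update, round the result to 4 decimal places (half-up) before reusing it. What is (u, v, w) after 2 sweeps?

Iteration 1:
  u = (10 - (-3.5)·0.0000 - (3)·0.0000) / (-8.5) = -1.1765
  v = (-1 - (1)·-1.1765 - (2)·0.0000) / (5) = 0.0353
  w = (12 - (4)·-1.1765 - (-3)·0.0353) / (8) = 2.1015
Iteration 2:
  u = (10 - (-3.5)·0.0353 - (3)·2.1015) / (-8.5) = -0.4493
  v = (-1 - (1)·-0.4493 - (2)·2.1015) / (5) = -0.9507
  w = (12 - (4)·-0.4493 - (-3)·-0.9507) / (8) = 1.3681

(-0.4493, -0.9507, 1.3681)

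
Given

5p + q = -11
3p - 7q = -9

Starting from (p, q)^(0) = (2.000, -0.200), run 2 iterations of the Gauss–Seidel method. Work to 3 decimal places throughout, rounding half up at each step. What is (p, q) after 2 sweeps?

(-2.272, 0.312)

Iteration 1:
  p = (-11 - (1)·-0.200) / (5) = -2.160
  q = (-9 - (3)·-2.160) / (-7) = 0.360
Iteration 2:
  p = (-11 - (1)·0.360) / (5) = -2.272
  q = (-9 - (3)·-2.272) / (-7) = 0.312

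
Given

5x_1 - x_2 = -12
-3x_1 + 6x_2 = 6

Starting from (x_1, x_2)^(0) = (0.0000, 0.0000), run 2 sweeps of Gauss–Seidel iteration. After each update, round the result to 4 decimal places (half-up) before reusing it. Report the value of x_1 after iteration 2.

Iteration 1:
  x_1 = (-12 - (-1)·0.0000) / (5) = -2.4000
  x_2 = (6 - (-3)·-2.4000) / (6) = -0.2000
Iteration 2:
  x_1 = (-12 - (-1)·-0.2000) / (5) = -2.4400
  x_2 = (6 - (-3)·-2.4400) / (6) = -0.2200

-2.4400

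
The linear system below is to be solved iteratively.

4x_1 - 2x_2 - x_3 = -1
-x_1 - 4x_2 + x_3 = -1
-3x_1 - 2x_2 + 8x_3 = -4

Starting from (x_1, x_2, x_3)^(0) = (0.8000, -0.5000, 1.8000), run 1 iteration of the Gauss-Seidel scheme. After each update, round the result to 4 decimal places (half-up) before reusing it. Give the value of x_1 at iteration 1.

Iteration 1:
  x_1 = (-1 - (-2)·-0.5000 - (-1)·1.8000) / (4) = -0.0500
  x_2 = (-1 - (-1)·-0.0500 - (1)·1.8000) / (-4) = 0.7125
  x_3 = (-4 - (-3)·-0.0500 - (-2)·0.7125) / (8) = -0.3406

-0.0500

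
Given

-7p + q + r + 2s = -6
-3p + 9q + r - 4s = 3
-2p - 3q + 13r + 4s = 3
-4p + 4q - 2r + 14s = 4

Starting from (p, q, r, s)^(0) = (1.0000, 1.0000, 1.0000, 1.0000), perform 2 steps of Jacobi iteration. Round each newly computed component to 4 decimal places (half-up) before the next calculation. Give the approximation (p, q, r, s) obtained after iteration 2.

(1.1664, 0.9658, 0.5494, 0.4521)

Iteration 1:
  p = (-6 - (1)·1.0000 - (1)·1.0000 - (2)·1.0000) / (-7) = 1.4286
  q = (3 - (-3)·1.0000 - (1)·1.0000 - (-4)·1.0000) / (9) = 1.0000
  r = (3 - (-2)·1.0000 - (-3)·1.0000 - (4)·1.0000) / (13) = 0.3077
  s = (4 - (-4)·1.0000 - (4)·1.0000 - (-2)·1.0000) / (14) = 0.4286
Iteration 2:
  p = (-6 - (1)·1.0000 - (1)·0.3077 - (2)·0.4286) / (-7) = 1.1664
  q = (3 - (-3)·1.4286 - (1)·0.3077 - (-4)·0.4286) / (9) = 0.9658
  r = (3 - (-2)·1.4286 - (-3)·1.0000 - (4)·0.4286) / (13) = 0.5494
  s = (4 - (-4)·1.4286 - (4)·1.0000 - (-2)·0.3077) / (14) = 0.4521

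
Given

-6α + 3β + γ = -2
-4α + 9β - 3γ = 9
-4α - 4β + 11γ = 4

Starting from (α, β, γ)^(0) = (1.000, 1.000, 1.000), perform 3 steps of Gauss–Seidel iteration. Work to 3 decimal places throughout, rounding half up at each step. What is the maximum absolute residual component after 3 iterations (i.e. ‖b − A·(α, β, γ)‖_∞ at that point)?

0.704

Iteration 1:
  α = (-2 - (3)·1.000 - (1)·1.000) / (-6) = 1.000
  β = (9 - (-4)·1.000 - (-3)·1.000) / (9) = 1.778
  γ = (4 - (-4)·1.000 - (-4)·1.778) / (11) = 1.374
Iteration 2:
  α = (-2 - (3)·1.778 - (1)·1.374) / (-6) = 1.451
  β = (9 - (-4)·1.451 - (-3)·1.374) / (9) = 2.103
  γ = (4 - (-4)·1.451 - (-4)·2.103) / (11) = 1.656
Iteration 3:
  α = (-2 - (3)·2.103 - (1)·1.656) / (-6) = 1.661
  β = (9 - (-4)·1.661 - (-3)·1.656) / (9) = 2.290
  γ = (4 - (-4)·1.661 - (-4)·2.290) / (11) = 1.800
Residual b − A·x = (-0.704, 0.434, 0.004); ∞-norm = 0.704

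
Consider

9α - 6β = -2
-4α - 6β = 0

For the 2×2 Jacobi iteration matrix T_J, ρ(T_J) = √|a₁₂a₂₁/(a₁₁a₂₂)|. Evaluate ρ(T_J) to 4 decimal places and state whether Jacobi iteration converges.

0.6667

a₁₂a₂₁/(a₁₁a₂₂) = (-6)·(-4) / ((9)·(-6)) = -0.444444
ρ = √|-0.444444| = √0.444444 = 0.6667
ρ < 1, so Jacobi converges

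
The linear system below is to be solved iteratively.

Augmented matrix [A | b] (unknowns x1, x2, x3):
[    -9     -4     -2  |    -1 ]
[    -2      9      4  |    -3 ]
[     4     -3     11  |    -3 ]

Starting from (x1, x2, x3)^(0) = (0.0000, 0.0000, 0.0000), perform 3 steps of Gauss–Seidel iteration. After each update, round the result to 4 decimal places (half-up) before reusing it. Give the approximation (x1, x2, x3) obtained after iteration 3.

Iteration 1:
  x1 = (-1 - (-4)·0.0000 - (-2)·0.0000) / (-9) = 0.1111
  x2 = (-3 - (-2)·0.1111 - (4)·0.0000) / (9) = -0.3086
  x3 = (-3 - (4)·0.1111 - (-3)·-0.3086) / (11) = -0.3973
Iteration 2:
  x1 = (-1 - (-4)·-0.3086 - (-2)·-0.3973) / (-9) = 0.3366
  x2 = (-3 - (-2)·0.3366 - (4)·-0.3973) / (9) = -0.0820
  x3 = (-3 - (4)·0.3366 - (-3)·-0.0820) / (11) = -0.4175
Iteration 3:
  x1 = (-1 - (-4)·-0.0820 - (-2)·-0.4175) / (-9) = 0.2403
  x2 = (-3 - (-2)·0.2403 - (4)·-0.4175) / (9) = -0.0944
  x3 = (-3 - (4)·0.2403 - (-3)·-0.0944) / (11) = -0.3859

(0.2403, -0.0944, -0.3859)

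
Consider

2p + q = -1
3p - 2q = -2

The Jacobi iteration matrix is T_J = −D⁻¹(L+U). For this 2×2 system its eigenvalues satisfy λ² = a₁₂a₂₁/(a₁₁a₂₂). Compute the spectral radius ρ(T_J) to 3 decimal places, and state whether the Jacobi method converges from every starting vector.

a₁₂a₂₁/(a₁₁a₂₂) = (1)·(3) / ((2)·(-2)) = -0.750000
ρ = √|-0.750000| = √0.750000 = 0.866
ρ < 1, so Jacobi converges

0.866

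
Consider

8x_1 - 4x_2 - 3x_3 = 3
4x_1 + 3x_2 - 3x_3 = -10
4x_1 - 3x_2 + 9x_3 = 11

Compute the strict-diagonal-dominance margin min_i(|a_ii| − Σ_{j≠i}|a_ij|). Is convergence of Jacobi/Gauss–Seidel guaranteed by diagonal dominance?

-4

row 1: |8| − (4+3) = 1
row 2: |3| − (4+3) = -4
row 3: |9| − (4+3) = 2
minimum over rows = -4 → not strictly diagonally dominant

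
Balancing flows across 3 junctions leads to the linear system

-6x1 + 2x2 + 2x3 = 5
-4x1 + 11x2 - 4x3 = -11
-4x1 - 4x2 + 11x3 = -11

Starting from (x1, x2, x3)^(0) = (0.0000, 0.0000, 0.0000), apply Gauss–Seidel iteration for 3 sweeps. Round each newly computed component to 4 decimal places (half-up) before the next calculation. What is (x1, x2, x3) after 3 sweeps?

(-2.4477, -2.8067, -2.9107)

Iteration 1:
  x1 = (5 - (2)·0.0000 - (2)·0.0000) / (-6) = -0.8333
  x2 = (-11 - (-4)·-0.8333 - (-4)·0.0000) / (11) = -1.3030
  x3 = (-11 - (-4)·-0.8333 - (-4)·-1.3030) / (11) = -1.7768
Iteration 2:
  x1 = (5 - (2)·-1.3030 - (2)·-1.7768) / (-6) = -1.8599
  x2 = (-11 - (-4)·-1.8599 - (-4)·-1.7768) / (11) = -2.3224
  x3 = (-11 - (-4)·-1.8599 - (-4)·-2.3224) / (11) = -2.5208
Iteration 3:
  x1 = (5 - (2)·-2.3224 - (2)·-2.5208) / (-6) = -2.4477
  x2 = (-11 - (-4)·-2.4477 - (-4)·-2.5208) / (11) = -2.8067
  x3 = (-11 - (-4)·-2.4477 - (-4)·-2.8067) / (11) = -2.9107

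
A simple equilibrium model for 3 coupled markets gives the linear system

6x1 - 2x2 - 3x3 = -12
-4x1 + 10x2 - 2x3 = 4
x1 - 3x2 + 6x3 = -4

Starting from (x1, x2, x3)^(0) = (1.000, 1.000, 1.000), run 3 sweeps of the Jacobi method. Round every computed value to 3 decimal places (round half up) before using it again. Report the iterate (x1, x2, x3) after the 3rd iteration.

Iteration 1:
  x1 = (-12 - (-2)·1.000 - (-3)·1.000) / (6) = -1.167
  x2 = (4 - (-4)·1.000 - (-2)·1.000) / (10) = 1.000
  x3 = (-4 - (1)·1.000 - (-3)·1.000) / (6) = -0.333
Iteration 2:
  x1 = (-12 - (-2)·1.000 - (-3)·-0.333) / (6) = -1.833
  x2 = (4 - (-4)·-1.167 - (-2)·-0.333) / (10) = -0.133
  x3 = (-4 - (1)·-1.167 - (-3)·1.000) / (6) = 0.028
Iteration 3:
  x1 = (-12 - (-2)·-0.133 - (-3)·0.028) / (6) = -2.030
  x2 = (4 - (-4)·-1.833 - (-2)·0.028) / (10) = -0.328
  x3 = (-4 - (1)·-1.833 - (-3)·-0.133) / (6) = -0.428

(-2.030, -0.328, -0.428)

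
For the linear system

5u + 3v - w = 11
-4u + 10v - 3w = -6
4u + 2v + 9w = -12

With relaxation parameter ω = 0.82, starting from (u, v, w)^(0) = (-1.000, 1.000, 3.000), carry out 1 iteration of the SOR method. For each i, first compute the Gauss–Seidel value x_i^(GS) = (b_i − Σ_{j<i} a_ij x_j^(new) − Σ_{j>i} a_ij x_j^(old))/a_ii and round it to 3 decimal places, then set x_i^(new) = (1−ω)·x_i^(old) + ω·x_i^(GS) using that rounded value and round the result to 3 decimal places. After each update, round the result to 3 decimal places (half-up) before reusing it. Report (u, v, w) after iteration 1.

Iteration 1:
  u: GS value = (11 - (3)·1.000 - (-1)·3.000) / (5) = 2.200;  u ← (1−ω)·-1.000 + ω·2.200 = 1.624
  v: GS value = (-6 - (-4)·1.624 - (-3)·3.000) / (10) = 0.950;  v ← (1−ω)·1.000 + ω·0.950 = 0.959
  w: GS value = (-12 - (4)·1.624 - (2)·0.959) / (9) = -2.268;  w ← (1−ω)·3.000 + ω·-2.268 = -1.320

(1.624, 0.959, -1.320)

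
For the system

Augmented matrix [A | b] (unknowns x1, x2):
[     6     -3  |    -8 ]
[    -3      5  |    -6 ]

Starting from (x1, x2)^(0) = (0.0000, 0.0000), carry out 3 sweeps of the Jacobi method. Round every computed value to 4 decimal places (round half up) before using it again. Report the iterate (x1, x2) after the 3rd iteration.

(-2.3333, -2.3600)

Iteration 1:
  x1 = (-8 - (-3)·0.0000) / (6) = -1.3333
  x2 = (-6 - (-3)·0.0000) / (5) = -1.2000
Iteration 2:
  x1 = (-8 - (-3)·-1.2000) / (6) = -1.9333
  x2 = (-6 - (-3)·-1.3333) / (5) = -2.0000
Iteration 3:
  x1 = (-8 - (-3)·-2.0000) / (6) = -2.3333
  x2 = (-6 - (-3)·-1.9333) / (5) = -2.3600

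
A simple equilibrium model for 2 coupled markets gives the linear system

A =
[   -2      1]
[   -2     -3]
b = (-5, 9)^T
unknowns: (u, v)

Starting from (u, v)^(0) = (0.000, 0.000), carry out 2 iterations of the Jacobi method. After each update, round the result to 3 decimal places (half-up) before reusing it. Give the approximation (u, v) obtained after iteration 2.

Iteration 1:
  u = (-5 - (1)·0.000) / (-2) = 2.500
  v = (9 - (-2)·0.000) / (-3) = -3.000
Iteration 2:
  u = (-5 - (1)·-3.000) / (-2) = 1.000
  v = (9 - (-2)·2.500) / (-3) = -4.667

(1.000, -4.667)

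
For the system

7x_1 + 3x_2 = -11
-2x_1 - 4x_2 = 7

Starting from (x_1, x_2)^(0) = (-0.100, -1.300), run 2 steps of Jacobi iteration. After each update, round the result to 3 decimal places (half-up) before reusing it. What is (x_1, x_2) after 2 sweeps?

(-0.843, -1.243)

Iteration 1:
  x_1 = (-11 - (3)·-1.300) / (7) = -1.014
  x_2 = (7 - (-2)·-0.100) / (-4) = -1.700
Iteration 2:
  x_1 = (-11 - (3)·-1.700) / (7) = -0.843
  x_2 = (7 - (-2)·-1.014) / (-4) = -1.243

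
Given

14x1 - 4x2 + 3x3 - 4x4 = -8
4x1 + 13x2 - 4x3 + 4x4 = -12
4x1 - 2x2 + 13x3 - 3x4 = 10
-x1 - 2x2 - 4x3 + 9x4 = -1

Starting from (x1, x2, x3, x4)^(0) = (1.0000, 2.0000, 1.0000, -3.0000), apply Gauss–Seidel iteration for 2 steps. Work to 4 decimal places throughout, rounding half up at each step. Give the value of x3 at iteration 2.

Iteration 1:
  x1 = (-8 - (-4)·2.0000 - (3)·1.0000 - (-4)·-3.0000) / (14) = -1.0714
  x2 = (-12 - (4)·-1.0714 - (-4)·1.0000 - (4)·-3.0000) / (13) = 0.6374
  x3 = (10 - (4)·-1.0714 - (-2)·0.6374 - (-3)·-3.0000) / (13) = 0.5046
  x4 = (-1 - (-1)·-1.0714 - (-2)·0.6374 - (-4)·0.5046) / (9) = 0.1358
Iteration 2:
  x1 = (-8 - (-4)·0.6374 - (3)·0.5046 - (-4)·0.1358) / (14) = -0.4586
  x2 = (-12 - (4)·-0.4586 - (-4)·0.5046 - (4)·0.1358) / (13) = -0.6685
  x3 = (10 - (4)·-0.4586 - (-2)·-0.6685 - (-3)·0.1358) / (13) = 0.8388
  x4 = (-1 - (-1)·-0.4586 - (-2)·-0.6685 - (-4)·0.8388) / (9) = 0.0622

0.8388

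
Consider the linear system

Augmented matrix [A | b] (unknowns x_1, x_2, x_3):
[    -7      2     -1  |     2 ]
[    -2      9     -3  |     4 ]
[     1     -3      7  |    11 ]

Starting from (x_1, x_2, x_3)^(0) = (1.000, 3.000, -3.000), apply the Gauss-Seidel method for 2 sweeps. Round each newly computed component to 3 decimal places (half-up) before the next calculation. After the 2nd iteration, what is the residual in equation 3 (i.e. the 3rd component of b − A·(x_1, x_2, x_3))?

-0.002

Iteration 1:
  x_1 = (2 - (2)·3.000 - (-1)·-3.000) / (-7) = 1.000
  x_2 = (4 - (-2)·1.000 - (-3)·-3.000) / (9) = -0.333
  x_3 = (11 - (1)·1.000 - (-3)·-0.333) / (7) = 1.286
Iteration 2:
  x_1 = (2 - (2)·-0.333 - (-1)·1.286) / (-7) = -0.565
  x_2 = (4 - (-2)·-0.565 - (-3)·1.286) / (9) = 0.748
  x_3 = (11 - (1)·-0.565 - (-3)·0.748) / (7) = 1.973
Residual b − A·x = (-1.478, 2.057, -0.002)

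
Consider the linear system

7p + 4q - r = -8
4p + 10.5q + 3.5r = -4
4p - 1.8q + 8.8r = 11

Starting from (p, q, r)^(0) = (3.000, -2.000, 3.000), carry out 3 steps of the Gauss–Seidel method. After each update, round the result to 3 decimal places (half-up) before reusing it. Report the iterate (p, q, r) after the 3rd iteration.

(-0.646, -0.536, 1.434)

Iteration 1:
  p = (-8 - (4)·-2.000 - (-1)·3.000) / (7) = 0.429
  q = (-4 - (4)·0.429 - (3.5)·3.000) / (10.5) = -1.544
  r = (11 - (4)·0.429 - (-1.8)·-1.544) / (8.8) = 0.739
Iteration 2:
  p = (-8 - (4)·-1.544 - (-1)·0.739) / (7) = -0.155
  q = (-4 - (4)·-0.155 - (3.5)·0.739) / (10.5) = -0.568
  r = (11 - (4)·-0.155 - (-1.8)·-0.568) / (8.8) = 1.204
Iteration 3:
  p = (-8 - (4)·-0.568 - (-1)·1.204) / (7) = -0.646
  q = (-4 - (4)·-0.646 - (3.5)·1.204) / (10.5) = -0.536
  r = (11 - (4)·-0.646 - (-1.8)·-0.536) / (8.8) = 1.434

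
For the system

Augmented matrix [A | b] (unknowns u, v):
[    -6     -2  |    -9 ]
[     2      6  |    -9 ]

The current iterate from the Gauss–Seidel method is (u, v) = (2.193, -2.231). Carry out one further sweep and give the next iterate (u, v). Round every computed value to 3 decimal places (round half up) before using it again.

(2.244, -2.248)

One sweep:
  u = (-9 - (-2)·-2.231) / (-6) = 2.244
  v = (-9 - (2)·2.244) / (6) = -2.248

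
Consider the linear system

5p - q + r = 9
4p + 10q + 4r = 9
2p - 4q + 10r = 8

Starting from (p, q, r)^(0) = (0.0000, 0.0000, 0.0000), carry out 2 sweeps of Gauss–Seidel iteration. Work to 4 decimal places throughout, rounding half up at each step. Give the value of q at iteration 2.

Iteration 1:
  p = (9 - (-1)·0.0000 - (1)·0.0000) / (5) = 1.8000
  q = (9 - (4)·1.8000 - (4)·0.0000) / (10) = 0.1800
  r = (8 - (2)·1.8000 - (-4)·0.1800) / (10) = 0.5120
Iteration 2:
  p = (9 - (-1)·0.1800 - (1)·0.5120) / (5) = 1.7336
  q = (9 - (4)·1.7336 - (4)·0.5120) / (10) = 0.0018
  r = (8 - (2)·1.7336 - (-4)·0.0018) / (10) = 0.4540

0.0018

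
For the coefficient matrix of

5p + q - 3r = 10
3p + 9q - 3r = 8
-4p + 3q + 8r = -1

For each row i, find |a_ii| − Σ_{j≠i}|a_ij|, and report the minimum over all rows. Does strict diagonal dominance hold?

row 1: |5| − (1+3) = 1
row 2: |9| − (3+3) = 3
row 3: |8| − (4+3) = 1
minimum over rows = 1 → strictly diagonally dominant (convergence guaranteed)

1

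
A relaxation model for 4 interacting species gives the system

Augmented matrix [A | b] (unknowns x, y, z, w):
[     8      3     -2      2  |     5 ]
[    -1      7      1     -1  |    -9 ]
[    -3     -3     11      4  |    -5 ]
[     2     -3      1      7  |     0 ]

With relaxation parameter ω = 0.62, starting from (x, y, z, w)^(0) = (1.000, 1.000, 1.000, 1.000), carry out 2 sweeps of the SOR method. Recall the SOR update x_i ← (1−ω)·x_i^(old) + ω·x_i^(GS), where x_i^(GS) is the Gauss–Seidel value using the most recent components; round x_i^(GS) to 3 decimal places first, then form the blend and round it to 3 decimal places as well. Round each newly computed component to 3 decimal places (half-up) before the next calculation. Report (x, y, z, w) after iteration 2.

(0.631, -0.855, -0.402, -0.229)

Iteration 1:
  x: GS value = (5 - (3)·1.000 - (-2)·1.000 - (2)·1.000) / (8) = 0.250;  x ← (1−ω)·1.000 + ω·0.250 = 0.535
  y: GS value = (-9 - (-1)·0.535 - (1)·1.000 - (-1)·1.000) / (7) = -1.209;  y ← (1−ω)·1.000 + ω·-1.209 = -0.370
  z: GS value = (-5 - (-3)·0.535 - (-3)·-0.370 - (4)·1.000) / (11) = -0.773;  z ← (1−ω)·1.000 + ω·-0.773 = -0.099
  w: GS value = (0 - (2)·0.535 - (-3)·-0.370 - (1)·-0.099) / (7) = -0.297;  w ← (1−ω)·1.000 + ω·-0.297 = 0.196
Iteration 2:
  x: GS value = (5 - (3)·-0.370 - (-2)·-0.099 - (2)·0.196) / (8) = 0.690;  x ← (1−ω)·0.535 + ω·0.690 = 0.631
  y: GS value = (-9 - (-1)·0.631 - (1)·-0.099 - (-1)·0.196) / (7) = -1.153;  y ← (1−ω)·-0.370 + ω·-1.153 = -0.855
  z: GS value = (-5 - (-3)·0.631 - (-3)·-0.855 - (4)·0.196) / (11) = -0.587;  z ← (1−ω)·-0.099 + ω·-0.587 = -0.402
  w: GS value = (0 - (2)·0.631 - (-3)·-0.855 - (1)·-0.402) / (7) = -0.489;  w ← (1−ω)·0.196 + ω·-0.489 = -0.229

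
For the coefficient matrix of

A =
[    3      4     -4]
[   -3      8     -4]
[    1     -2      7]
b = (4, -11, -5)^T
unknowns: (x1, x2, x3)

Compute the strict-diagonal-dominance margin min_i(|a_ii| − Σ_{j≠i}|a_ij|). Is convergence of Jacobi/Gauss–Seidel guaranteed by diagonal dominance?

row 1: |3| − (4+4) = -5
row 2: |8| − (3+4) = 1
row 3: |7| − (1+2) = 4
minimum over rows = -5 → not strictly diagonally dominant

-5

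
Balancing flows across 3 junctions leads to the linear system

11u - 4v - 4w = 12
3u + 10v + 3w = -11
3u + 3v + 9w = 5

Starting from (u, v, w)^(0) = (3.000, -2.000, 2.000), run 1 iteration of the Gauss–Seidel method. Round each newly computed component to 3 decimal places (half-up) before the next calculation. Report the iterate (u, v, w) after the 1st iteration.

Iteration 1:
  u = (12 - (-4)·-2.000 - (-4)·2.000) / (11) = 1.091
  v = (-11 - (3)·1.091 - (3)·2.000) / (10) = -2.027
  w = (5 - (3)·1.091 - (3)·-2.027) / (9) = 0.868

(1.091, -2.027, 0.868)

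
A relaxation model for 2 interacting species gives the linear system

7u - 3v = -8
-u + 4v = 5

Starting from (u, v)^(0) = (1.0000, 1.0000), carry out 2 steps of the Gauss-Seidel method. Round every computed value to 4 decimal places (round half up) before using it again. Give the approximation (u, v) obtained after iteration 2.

Iteration 1:
  u = (-8 - (-3)·1.0000) / (7) = -0.7143
  v = (5 - (-1)·-0.7143) / (4) = 1.0714
Iteration 2:
  u = (-8 - (-3)·1.0714) / (7) = -0.6837
  v = (5 - (-1)·-0.6837) / (4) = 1.0791

(-0.6837, 1.0791)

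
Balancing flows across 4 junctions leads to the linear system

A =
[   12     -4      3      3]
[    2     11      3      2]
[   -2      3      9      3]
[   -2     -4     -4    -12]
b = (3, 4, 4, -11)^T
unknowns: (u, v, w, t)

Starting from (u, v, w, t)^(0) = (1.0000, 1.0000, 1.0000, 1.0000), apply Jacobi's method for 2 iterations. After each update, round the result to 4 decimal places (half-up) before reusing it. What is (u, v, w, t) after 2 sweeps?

(0.1383, 0.3333, 0.5261, 0.9937)

Iteration 1:
  u = (3 - (-4)·1.0000 - (3)·1.0000 - (3)·1.0000) / (12) = 0.0833
  v = (4 - (2)·1.0000 - (3)·1.0000 - (2)·1.0000) / (11) = -0.2727
  w = (4 - (-2)·1.0000 - (3)·1.0000 - (3)·1.0000) / (9) = 0.0000
  t = (-11 - (-2)·1.0000 - (-4)·1.0000 - (-4)·1.0000) / (-12) = 0.0833
Iteration 2:
  u = (3 - (-4)·-0.2727 - (3)·0.0000 - (3)·0.0833) / (12) = 0.1383
  v = (4 - (2)·0.0833 - (3)·0.0000 - (2)·0.0833) / (11) = 0.3333
  w = (4 - (-2)·0.0833 - (3)·-0.2727 - (3)·0.0833) / (9) = 0.5261
  t = (-11 - (-2)·0.0833 - (-4)·-0.2727 - (-4)·0.0000) / (-12) = 0.9937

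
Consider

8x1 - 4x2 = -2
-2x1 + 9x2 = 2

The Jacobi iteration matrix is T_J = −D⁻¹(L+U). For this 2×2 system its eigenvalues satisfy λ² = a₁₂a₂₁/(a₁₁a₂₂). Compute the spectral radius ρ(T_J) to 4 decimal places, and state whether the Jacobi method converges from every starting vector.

a₁₂a₂₁/(a₁₁a₂₂) = (-4)·(-2) / ((8)·(9)) = 0.111111
ρ = √|0.111111| = √0.111111 = 0.3333
ρ < 1, so Jacobi converges

0.3333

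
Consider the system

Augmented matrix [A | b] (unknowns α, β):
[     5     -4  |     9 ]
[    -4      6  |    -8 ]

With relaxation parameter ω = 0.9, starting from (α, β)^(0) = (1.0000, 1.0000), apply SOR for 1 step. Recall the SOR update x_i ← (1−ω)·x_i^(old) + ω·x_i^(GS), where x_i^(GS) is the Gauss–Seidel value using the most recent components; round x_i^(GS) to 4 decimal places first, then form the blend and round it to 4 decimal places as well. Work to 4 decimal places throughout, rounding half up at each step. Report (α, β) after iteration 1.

Iteration 1:
  α: GS value = (9 - (-4)·1.0000) / (5) = 2.6000;  α ← (1−ω)·1.0000 + ω·2.6000 = 2.4400
  β: GS value = (-8 - (-4)·2.4400) / (6) = 0.2933;  β ← (1−ω)·1.0000 + ω·0.2933 = 0.3640

(2.4400, 0.3640)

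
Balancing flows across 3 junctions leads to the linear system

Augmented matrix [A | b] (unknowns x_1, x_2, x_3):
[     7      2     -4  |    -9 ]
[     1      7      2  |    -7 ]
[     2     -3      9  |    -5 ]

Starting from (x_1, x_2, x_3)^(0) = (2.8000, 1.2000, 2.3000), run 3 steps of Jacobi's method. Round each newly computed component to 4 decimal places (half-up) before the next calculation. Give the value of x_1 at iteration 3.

-1.7457

Iteration 1:
  x_1 = (-9 - (2)·1.2000 - (-4)·2.3000) / (7) = -0.3143
  x_2 = (-7 - (1)·2.8000 - (2)·2.3000) / (7) = -2.0571
  x_3 = (-5 - (2)·2.8000 - (-3)·1.2000) / (9) = -0.7778
Iteration 2:
  x_1 = (-9 - (2)·-2.0571 - (-4)·-0.7778) / (7) = -1.1424
  x_2 = (-7 - (1)·-0.3143 - (2)·-0.7778) / (7) = -0.7329
  x_3 = (-5 - (2)·-0.3143 - (-3)·-2.0571) / (9) = -1.1714
Iteration 3:
  x_1 = (-9 - (2)·-0.7329 - (-4)·-1.1714) / (7) = -1.7457
  x_2 = (-7 - (1)·-1.1424 - (2)·-1.1714) / (7) = -0.5021
  x_3 = (-5 - (2)·-1.1424 - (-3)·-0.7329) / (9) = -0.5460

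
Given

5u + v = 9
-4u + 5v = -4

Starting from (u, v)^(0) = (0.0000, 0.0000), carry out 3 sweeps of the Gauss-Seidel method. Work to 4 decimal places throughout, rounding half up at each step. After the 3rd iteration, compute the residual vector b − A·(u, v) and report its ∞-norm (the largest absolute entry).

Iteration 1:
  u = (9 - (1)·0.0000) / (5) = 1.8000
  v = (-4 - (-4)·1.8000) / (5) = 0.6400
Iteration 2:
  u = (9 - (1)·0.6400) / (5) = 1.6720
  v = (-4 - (-4)·1.6720) / (5) = 0.5376
Iteration 3:
  u = (9 - (1)·0.5376) / (5) = 1.6925
  v = (-4 - (-4)·1.6925) / (5) = 0.5540
Residual b − A·x = (-0.0165, 0.0000); ∞-norm = 0.0165

0.0165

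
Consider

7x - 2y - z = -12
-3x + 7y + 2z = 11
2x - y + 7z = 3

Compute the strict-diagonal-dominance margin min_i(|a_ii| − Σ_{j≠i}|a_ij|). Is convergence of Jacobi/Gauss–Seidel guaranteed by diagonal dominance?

row 1: |7| − (2+1) = 4
row 2: |7| − (3+2) = 2
row 3: |7| − (2+1) = 4
minimum over rows = 2 → strictly diagonally dominant (convergence guaranteed)

2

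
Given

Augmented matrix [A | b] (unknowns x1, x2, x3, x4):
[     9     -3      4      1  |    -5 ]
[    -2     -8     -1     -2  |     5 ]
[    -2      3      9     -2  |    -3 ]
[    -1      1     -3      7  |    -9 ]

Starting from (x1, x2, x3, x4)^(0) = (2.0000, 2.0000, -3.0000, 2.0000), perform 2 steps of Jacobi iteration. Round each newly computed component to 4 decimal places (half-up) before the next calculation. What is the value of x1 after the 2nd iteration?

-0.6371

Iteration 1:
  x1 = (-5 - (-3)·2.0000 - (4)·-3.0000 - (1)·2.0000) / (9) = 1.2222
  x2 = (5 - (-2)·2.0000 - (-1)·-3.0000 - (-2)·2.0000) / (-8) = -1.2500
  x3 = (-3 - (-2)·2.0000 - (3)·2.0000 - (-2)·2.0000) / (9) = -0.1111
  x4 = (-9 - (-1)·2.0000 - (1)·2.0000 - (-3)·-3.0000) / (7) = -2.5714
Iteration 2:
  x1 = (-5 - (-3)·-1.2500 - (4)·-0.1111 - (1)·-2.5714) / (9) = -0.6371
  x2 = (5 - (-2)·1.2222 - (-1)·-0.1111 - (-2)·-2.5714) / (-8) = -0.2738
  x3 = (-3 - (-2)·1.2222 - (3)·-1.2500 - (-2)·-2.5714) / (9) = -0.2165
  x4 = (-9 - (-1)·1.2222 - (1)·-1.2500 - (-3)·-0.1111) / (7) = -0.9802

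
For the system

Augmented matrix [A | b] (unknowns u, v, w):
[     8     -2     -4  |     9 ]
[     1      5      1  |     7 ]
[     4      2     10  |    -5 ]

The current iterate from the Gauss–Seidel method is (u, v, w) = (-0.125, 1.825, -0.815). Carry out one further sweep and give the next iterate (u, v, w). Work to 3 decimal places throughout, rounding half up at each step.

(1.174, 1.328, -1.235)

One sweep:
  u = (9 - (-2)·1.825 - (-4)·-0.815) / (8) = 1.174
  v = (7 - (1)·1.174 - (1)·-0.815) / (5) = 1.328
  w = (-5 - (4)·1.174 - (2)·1.328) / (10) = -1.235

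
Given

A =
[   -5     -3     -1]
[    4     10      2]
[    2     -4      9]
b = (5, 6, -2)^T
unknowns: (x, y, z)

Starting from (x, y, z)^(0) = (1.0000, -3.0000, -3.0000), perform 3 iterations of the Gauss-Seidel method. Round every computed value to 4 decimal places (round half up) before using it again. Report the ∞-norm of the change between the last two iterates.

0.4960

Iteration 1:
  x = (5 - (-3)·-3.0000 - (-1)·-3.0000) / (-5) = 1.4000
  y = (6 - (4)·1.4000 - (2)·-3.0000) / (10) = 0.6400
  z = (-2 - (2)·1.4000 - (-4)·0.6400) / (9) = -0.2489
Iteration 2:
  x = (5 - (-3)·0.6400 - (-1)·-0.2489) / (-5) = -1.3342
  y = (6 - (4)·-1.3342 - (2)·-0.2489) / (10) = 1.1835
  z = (-2 - (2)·-1.3342 - (-4)·1.1835) / (9) = 0.6003
Iteration 3:
  x = (5 - (-3)·1.1835 - (-1)·0.6003) / (-5) = -1.8302
  y = (6 - (4)·-1.8302 - (2)·0.6003) / (10) = 1.2120
  z = (-2 - (2)·-1.8302 - (-4)·1.2120) / (9) = 0.7232
Change: (-0.4960, 0.0285, 0.1229) → max |·| = 0.4960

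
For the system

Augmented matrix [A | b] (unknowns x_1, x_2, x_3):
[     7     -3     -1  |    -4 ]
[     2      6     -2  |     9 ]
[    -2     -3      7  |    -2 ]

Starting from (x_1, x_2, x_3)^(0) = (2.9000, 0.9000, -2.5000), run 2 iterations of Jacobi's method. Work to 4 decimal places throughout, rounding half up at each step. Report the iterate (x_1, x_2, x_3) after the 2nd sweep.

Iteration 1:
  x_1 = (-4 - (-3)·0.9000 - (-1)·-2.5000) / (7) = -0.5429
  x_2 = (9 - (2)·2.9000 - (-2)·-2.5000) / (6) = -0.3000
  x_3 = (-2 - (-2)·2.9000 - (-3)·0.9000) / (7) = 0.9286
Iteration 2:
  x_1 = (-4 - (-3)·-0.3000 - (-1)·0.9286) / (7) = -0.5673
  x_2 = (9 - (2)·-0.5429 - (-2)·0.9286) / (6) = 1.9905
  x_3 = (-2 - (-2)·-0.5429 - (-3)·-0.3000) / (7) = -0.5694

(-0.5673, 1.9905, -0.5694)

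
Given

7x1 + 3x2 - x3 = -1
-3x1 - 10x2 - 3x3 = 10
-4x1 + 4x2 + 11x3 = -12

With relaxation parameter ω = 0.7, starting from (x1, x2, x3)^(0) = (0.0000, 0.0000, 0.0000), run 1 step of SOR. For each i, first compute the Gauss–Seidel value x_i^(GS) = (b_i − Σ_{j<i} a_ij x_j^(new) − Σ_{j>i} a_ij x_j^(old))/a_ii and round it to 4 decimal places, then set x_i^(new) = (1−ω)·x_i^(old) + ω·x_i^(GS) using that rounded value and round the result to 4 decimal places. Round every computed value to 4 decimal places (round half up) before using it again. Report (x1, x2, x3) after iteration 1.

(-0.1000, -0.6790, -0.6163)

Iteration 1:
  x1: GS value = (-1 - (3)·0.0000 - (-1)·0.0000) / (7) = -0.1429;  x1 ← (1−ω)·0.0000 + ω·-0.1429 = -0.1000
  x2: GS value = (10 - (-3)·-0.1000 - (-3)·0.0000) / (-10) = -0.9700;  x2 ← (1−ω)·0.0000 + ω·-0.9700 = -0.6790
  x3: GS value = (-12 - (-4)·-0.1000 - (4)·-0.6790) / (11) = -0.8804;  x3 ← (1−ω)·0.0000 + ω·-0.8804 = -0.6163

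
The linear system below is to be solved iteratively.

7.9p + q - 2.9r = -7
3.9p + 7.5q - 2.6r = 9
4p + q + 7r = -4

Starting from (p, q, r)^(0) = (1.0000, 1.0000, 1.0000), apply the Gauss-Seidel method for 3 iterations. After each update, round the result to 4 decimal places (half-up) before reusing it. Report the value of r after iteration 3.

-0.1774

Iteration 1:
  p = (-7 - (1)·1.0000 - (-2.9)·1.0000) / (7.9) = -0.6456
  q = (9 - (3.9)·-0.6456 - (-2.6)·1.0000) / (7.5) = 1.8824
  r = (-4 - (4)·-0.6456 - (1)·1.8824) / (7) = -0.4714
Iteration 2:
  p = (-7 - (1)·1.8824 - (-2.9)·-0.4714) / (7.9) = -1.2974
  q = (9 - (3.9)·-1.2974 - (-2.6)·-0.4714) / (7.5) = 1.7112
  r = (-4 - (4)·-1.2974 - (1)·1.7112) / (7) = -0.0745
Iteration 3:
  p = (-7 - (1)·1.7112 - (-2.9)·-0.0745) / (7.9) = -1.1300
  q = (9 - (3.9)·-1.1300 - (-2.6)·-0.0745) / (7.5) = 1.7618
  r = (-4 - (4)·-1.1300 - (1)·1.7618) / (7) = -0.1774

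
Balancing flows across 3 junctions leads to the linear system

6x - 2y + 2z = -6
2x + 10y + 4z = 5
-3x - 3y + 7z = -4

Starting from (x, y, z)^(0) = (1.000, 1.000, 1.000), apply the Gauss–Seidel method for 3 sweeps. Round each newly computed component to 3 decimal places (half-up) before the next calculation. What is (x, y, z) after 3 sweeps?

Iteration 1:
  x = (-6 - (-2)·1.000 - (2)·1.000) / (6) = -1.000
  y = (5 - (2)·-1.000 - (4)·1.000) / (10) = 0.300
  z = (-4 - (-3)·-1.000 - (-3)·0.300) / (7) = -0.871
Iteration 2:
  x = (-6 - (-2)·0.300 - (2)·-0.871) / (6) = -0.610
  y = (5 - (2)·-0.610 - (4)·-0.871) / (10) = 0.970
  z = (-4 - (-3)·-0.610 - (-3)·0.970) / (7) = -0.417
Iteration 3:
  x = (-6 - (-2)·0.970 - (2)·-0.417) / (6) = -0.538
  y = (5 - (2)·-0.538 - (4)·-0.417) / (10) = 0.774
  z = (-4 - (-3)·-0.538 - (-3)·0.774) / (7) = -0.470

(-0.538, 0.774, -0.470)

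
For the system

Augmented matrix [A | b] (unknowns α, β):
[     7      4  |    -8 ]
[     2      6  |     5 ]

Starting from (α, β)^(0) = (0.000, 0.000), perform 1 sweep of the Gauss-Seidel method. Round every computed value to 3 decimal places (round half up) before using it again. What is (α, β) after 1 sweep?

Iteration 1:
  α = (-8 - (4)·0.000) / (7) = -1.143
  β = (5 - (2)·-1.143) / (6) = 1.214

(-1.143, 1.214)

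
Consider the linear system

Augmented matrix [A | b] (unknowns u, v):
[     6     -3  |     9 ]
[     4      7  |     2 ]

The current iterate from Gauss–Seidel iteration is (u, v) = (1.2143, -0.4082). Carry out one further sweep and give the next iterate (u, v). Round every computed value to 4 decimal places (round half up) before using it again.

One sweep:
  u = (9 - (-3)·-0.4082) / (6) = 1.2959
  v = (2 - (4)·1.2959) / (7) = -0.4548

(1.2959, -0.4548)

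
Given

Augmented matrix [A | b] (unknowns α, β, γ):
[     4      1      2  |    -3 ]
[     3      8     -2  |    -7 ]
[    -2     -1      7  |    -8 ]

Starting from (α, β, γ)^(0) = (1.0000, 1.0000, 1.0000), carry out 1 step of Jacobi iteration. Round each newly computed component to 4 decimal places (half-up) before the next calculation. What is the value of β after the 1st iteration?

Iteration 1:
  α = (-3 - (1)·1.0000 - (2)·1.0000) / (4) = -1.5000
  β = (-7 - (3)·1.0000 - (-2)·1.0000) / (8) = -1.0000
  γ = (-8 - (-2)·1.0000 - (-1)·1.0000) / (7) = -0.7143

-1.0000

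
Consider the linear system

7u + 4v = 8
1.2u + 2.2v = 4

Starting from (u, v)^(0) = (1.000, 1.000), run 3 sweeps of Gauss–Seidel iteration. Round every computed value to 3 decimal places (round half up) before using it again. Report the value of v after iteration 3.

1.713

Iteration 1:
  u = (8 - (4)·1.000) / (7) = 0.571
  v = (4 - (1.2)·0.571) / (2.2) = 1.507
Iteration 2:
  u = (8 - (4)·1.507) / (7) = 0.282
  v = (4 - (1.2)·0.282) / (2.2) = 1.664
Iteration 3:
  u = (8 - (4)·1.664) / (7) = 0.192
  v = (4 - (1.2)·0.192) / (2.2) = 1.713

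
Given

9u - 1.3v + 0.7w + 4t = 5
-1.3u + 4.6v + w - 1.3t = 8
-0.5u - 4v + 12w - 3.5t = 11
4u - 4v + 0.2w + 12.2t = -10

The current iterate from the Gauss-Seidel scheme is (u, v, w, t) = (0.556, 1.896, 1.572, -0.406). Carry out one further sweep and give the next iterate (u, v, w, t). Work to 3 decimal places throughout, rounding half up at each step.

One sweep:
  u = (5 - (-1.3)·1.896 - (0.7)·1.572 - (4)·-0.406) / (9) = 0.888
  v = (8 - (-1.3)·0.888 - (1)·1.572 - (-1.3)·-0.406) / (4.6) = 1.534
  w = (11 - (-0.5)·0.888 - (-4)·1.534 - (-3.5)·-0.406) / (12) = 1.347
  t = (-10 - (4)·0.888 - (-4)·1.534 - (0.2)·1.347) / (12.2) = -0.630

(0.888, 1.534, 1.347, -0.630)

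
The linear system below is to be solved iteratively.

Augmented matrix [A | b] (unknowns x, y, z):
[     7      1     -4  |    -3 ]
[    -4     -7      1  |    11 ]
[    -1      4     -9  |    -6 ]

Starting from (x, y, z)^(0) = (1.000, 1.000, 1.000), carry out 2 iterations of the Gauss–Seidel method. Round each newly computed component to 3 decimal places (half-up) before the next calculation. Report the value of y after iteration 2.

Iteration 1:
  x = (-3 - (1)·1.000 - (-4)·1.000) / (7) = 0.000
  y = (11 - (-4)·0.000 - (1)·1.000) / (-7) = -1.429
  z = (-6 - (-1)·0.000 - (4)·-1.429) / (-9) = 0.032
Iteration 2:
  x = (-3 - (1)·-1.429 - (-4)·0.032) / (7) = -0.206
  y = (11 - (-4)·-0.206 - (1)·0.032) / (-7) = -1.449
  z = (-6 - (-1)·-0.206 - (4)·-1.449) / (-9) = 0.046

-1.449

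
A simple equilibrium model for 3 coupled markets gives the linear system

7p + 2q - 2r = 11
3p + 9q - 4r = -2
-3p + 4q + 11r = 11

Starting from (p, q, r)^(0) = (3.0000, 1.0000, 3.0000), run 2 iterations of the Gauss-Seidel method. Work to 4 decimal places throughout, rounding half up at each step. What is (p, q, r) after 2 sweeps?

Iteration 1:
  p = (11 - (2)·1.0000 - (-2)·3.0000) / (7) = 2.1429
  q = (-2 - (3)·2.1429 - (-4)·3.0000) / (9) = 0.3968
  r = (11 - (-3)·2.1429 - (4)·0.3968) / (11) = 1.4401
Iteration 2:
  p = (11 - (2)·0.3968 - (-2)·1.4401) / (7) = 1.8695
  q = (-2 - (3)·1.8695 - (-4)·1.4401) / (9) = -0.2053
  r = (11 - (-3)·1.8695 - (4)·-0.2053) / (11) = 1.5845

(1.8695, -0.2053, 1.5845)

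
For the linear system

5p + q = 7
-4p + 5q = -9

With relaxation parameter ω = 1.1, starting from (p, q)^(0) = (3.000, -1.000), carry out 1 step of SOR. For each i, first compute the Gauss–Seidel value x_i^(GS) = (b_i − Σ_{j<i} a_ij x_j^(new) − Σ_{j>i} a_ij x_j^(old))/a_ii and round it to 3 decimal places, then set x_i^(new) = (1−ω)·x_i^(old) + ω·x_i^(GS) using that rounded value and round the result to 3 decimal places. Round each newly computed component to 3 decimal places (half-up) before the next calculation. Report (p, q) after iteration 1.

Iteration 1:
  p: GS value = (7 - (1)·-1.000) / (5) = 1.600;  p ← (1−ω)·3.000 + ω·1.600 = 1.460
  q: GS value = (-9 - (-4)·1.460) / (5) = -0.632;  q ← (1−ω)·-1.000 + ω·-0.632 = -0.595

(1.460, -0.595)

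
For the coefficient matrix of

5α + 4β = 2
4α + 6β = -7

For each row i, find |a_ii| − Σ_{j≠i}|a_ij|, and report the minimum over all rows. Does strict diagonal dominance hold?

row 1: |5| − (4) = 1
row 2: |6| − (4) = 2
minimum over rows = 1 → strictly diagonally dominant (convergence guaranteed)

1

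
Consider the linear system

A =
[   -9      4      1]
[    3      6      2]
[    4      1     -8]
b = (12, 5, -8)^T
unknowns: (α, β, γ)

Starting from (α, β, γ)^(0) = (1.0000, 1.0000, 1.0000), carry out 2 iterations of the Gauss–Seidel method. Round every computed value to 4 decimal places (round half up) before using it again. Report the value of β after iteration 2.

Iteration 1:
  α = (12 - (4)·1.0000 - (1)·1.0000) / (-9) = -0.7778
  β = (5 - (3)·-0.7778 - (2)·1.0000) / (6) = 0.8889
  γ = (-8 - (4)·-0.7778 - (1)·0.8889) / (-8) = 0.7222
Iteration 2:
  α = (12 - (4)·0.8889 - (1)·0.7222) / (-9) = -0.8580
  β = (5 - (3)·-0.8580 - (2)·0.7222) / (6) = 1.0216
  γ = (-8 - (4)·-0.8580 - (1)·1.0216) / (-8) = 0.6987

1.0216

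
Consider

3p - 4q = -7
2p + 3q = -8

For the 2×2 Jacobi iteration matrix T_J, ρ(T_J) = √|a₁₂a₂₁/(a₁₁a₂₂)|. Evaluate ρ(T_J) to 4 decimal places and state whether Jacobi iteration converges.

0.9428

a₁₂a₂₁/(a₁₁a₂₂) = (-4)·(2) / ((3)·(3)) = -0.888889
ρ = √|-0.888889| = √0.888889 = 0.9428
ρ < 1, so Jacobi converges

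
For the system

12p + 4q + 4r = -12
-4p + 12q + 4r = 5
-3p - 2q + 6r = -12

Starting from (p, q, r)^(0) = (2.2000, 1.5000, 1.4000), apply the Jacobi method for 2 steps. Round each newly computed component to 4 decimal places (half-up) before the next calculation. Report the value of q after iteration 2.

-0.1056

Iteration 1:
  p = (-12 - (4)·1.5000 - (4)·1.4000) / (12) = -1.9667
  q = (5 - (-4)·2.2000 - (4)·1.4000) / (12) = 0.6833
  r = (-12 - (-3)·2.2000 - (-2)·1.5000) / (6) = -0.4000
Iteration 2:
  p = (-12 - (4)·0.6833 - (4)·-0.4000) / (12) = -1.0944
  q = (5 - (-4)·-1.9667 - (4)·-0.4000) / (12) = -0.1056
  r = (-12 - (-3)·-1.9667 - (-2)·0.6833) / (6) = -2.7556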